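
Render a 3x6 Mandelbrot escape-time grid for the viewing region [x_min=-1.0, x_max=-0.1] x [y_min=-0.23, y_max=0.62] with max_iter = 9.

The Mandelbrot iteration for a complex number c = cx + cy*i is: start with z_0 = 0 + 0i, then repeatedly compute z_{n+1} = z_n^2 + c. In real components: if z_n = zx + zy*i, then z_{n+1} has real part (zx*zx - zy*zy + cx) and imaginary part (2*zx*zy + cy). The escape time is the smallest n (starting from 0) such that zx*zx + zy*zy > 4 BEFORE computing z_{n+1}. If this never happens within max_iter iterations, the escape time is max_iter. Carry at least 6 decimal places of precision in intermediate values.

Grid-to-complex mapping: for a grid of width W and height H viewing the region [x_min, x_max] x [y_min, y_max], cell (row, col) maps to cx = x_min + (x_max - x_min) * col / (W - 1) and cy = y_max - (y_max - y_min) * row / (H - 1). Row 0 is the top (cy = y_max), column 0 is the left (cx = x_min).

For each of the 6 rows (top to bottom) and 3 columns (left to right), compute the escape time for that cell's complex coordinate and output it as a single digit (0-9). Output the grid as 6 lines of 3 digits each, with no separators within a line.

(row=0, col=0): c = -1.0000 + 0.6200i → escape time 4
(row=0, col=1): c = -0.5500 + 0.6200i → escape time 9
(row=0, col=2): c = -0.1000 + 0.6200i → escape time 9
(row=1, col=0): c = -1.0000 + 0.4500i → escape time 5
(row=1, col=1): c = -0.5500 + 0.4500i → escape time 9
(row=1, col=2): c = -0.1000 + 0.4500i → escape time 9
(row=2, col=0): c = -1.0000 + 0.2800i → escape time 9
(row=2, col=1): c = -0.5500 + 0.2800i → escape time 9
(row=2, col=2): c = -0.1000 + 0.2800i → escape time 9
(row=3, col=0): c = -1.0000 + 0.1100i → escape time 9
(row=3, col=1): c = -0.5500 + 0.1100i → escape time 9
(row=3, col=2): c = -0.1000 + 0.1100i → escape time 9
(row=4, col=0): c = -1.0000 + -0.0600i → escape time 9
(row=4, col=1): c = -0.5500 + -0.0600i → escape time 9
(row=4, col=2): c = -0.1000 + -0.0600i → escape time 9
(row=5, col=0): c = -1.0000 + -0.2300i → escape time 9
(row=5, col=1): c = -0.5500 + -0.2300i → escape time 9
(row=5, col=2): c = -0.1000 + -0.2300i → escape time 9

Answer: 499
599
999
999
999
999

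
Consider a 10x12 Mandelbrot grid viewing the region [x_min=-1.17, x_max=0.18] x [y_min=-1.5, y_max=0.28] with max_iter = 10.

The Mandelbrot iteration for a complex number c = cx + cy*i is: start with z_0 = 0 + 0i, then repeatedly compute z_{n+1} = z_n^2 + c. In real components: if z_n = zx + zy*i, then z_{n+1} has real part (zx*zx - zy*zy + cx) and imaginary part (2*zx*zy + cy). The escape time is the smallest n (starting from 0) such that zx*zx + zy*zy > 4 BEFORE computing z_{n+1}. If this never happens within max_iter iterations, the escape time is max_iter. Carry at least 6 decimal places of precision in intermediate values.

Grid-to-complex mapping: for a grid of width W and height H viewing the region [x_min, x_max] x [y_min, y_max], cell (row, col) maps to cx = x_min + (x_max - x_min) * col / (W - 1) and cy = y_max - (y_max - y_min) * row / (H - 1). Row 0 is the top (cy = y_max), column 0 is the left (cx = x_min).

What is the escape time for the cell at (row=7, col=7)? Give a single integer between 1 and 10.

Answer: 10

Derivation:
z_0 = 0 + 0i, c = -0.1200 + -0.8527i
Iter 1: z = -0.1200 + -0.8527i, |z|^2 = 0.7415
Iter 2: z = -0.8327 + -0.6481i, |z|^2 = 1.1135
Iter 3: z = 0.1535 + 0.2266i, |z|^2 = 0.0749
Iter 4: z = -0.1478 + -0.7832i, |z|^2 = 0.6352
Iter 5: z = -0.7115 + -0.6212i, |z|^2 = 0.8921
Iter 6: z = 0.0003 + 0.0313i, |z|^2 = 0.0010
Iter 7: z = -0.1210 + -0.8527i, |z|^2 = 0.7417
Iter 8: z = -0.8325 + -0.6464i, |z|^2 = 1.1109
Iter 9: z = 0.1552 + 0.2235i, |z|^2 = 0.0740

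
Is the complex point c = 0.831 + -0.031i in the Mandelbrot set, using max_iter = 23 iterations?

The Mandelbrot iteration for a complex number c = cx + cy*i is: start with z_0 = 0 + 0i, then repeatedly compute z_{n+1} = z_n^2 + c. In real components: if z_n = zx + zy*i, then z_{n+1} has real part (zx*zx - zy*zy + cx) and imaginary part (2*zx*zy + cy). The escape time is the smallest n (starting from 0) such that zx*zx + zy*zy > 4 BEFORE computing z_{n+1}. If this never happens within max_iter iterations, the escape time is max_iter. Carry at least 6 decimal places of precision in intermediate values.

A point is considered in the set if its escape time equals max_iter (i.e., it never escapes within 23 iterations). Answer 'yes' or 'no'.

z_0 = 0 + 0i, c = 0.8310 + -0.0310i
Iter 1: z = 0.8310 + -0.0310i, |z|^2 = 0.6915
Iter 2: z = 1.5206 + -0.0825i, |z|^2 = 2.3190
Iter 3: z = 3.1364 + -0.2820i, |z|^2 = 9.9166
Escaped at iteration 3

Answer: no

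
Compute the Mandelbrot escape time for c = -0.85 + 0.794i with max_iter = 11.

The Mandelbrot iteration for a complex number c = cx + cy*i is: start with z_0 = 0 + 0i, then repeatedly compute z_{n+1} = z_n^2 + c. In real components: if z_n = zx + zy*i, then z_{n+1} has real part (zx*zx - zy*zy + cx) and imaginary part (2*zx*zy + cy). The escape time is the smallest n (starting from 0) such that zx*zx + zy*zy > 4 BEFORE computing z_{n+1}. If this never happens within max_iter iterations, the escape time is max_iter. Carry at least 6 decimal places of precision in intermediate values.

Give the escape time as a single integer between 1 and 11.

Answer: 4

Derivation:
z_0 = 0 + 0i, c = -0.8500 + 0.7940i
Iter 1: z = -0.8500 + 0.7940i, |z|^2 = 1.3529
Iter 2: z = -0.7579 + -0.5558i, |z|^2 = 0.8834
Iter 3: z = -0.5844 + 1.6365i, |z|^2 = 3.0198
Iter 4: z = -3.1866 + -1.1189i, |z|^2 = 11.4066
Escaped at iteration 4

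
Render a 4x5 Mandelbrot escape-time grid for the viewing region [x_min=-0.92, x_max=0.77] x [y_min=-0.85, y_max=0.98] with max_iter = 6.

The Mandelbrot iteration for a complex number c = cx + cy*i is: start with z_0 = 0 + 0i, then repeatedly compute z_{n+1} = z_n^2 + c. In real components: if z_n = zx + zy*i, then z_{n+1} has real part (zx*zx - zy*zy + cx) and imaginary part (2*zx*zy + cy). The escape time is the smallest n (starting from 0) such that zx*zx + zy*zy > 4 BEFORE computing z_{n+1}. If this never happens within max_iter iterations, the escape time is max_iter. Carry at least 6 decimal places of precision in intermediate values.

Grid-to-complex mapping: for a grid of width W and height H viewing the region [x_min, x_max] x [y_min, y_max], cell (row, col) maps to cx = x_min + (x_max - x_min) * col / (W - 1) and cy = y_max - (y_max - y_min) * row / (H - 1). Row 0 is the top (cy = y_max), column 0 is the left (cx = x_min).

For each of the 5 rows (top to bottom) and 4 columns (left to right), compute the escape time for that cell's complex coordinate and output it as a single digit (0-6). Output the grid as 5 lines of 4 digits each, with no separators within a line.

Answer: 3542
5663
6663
6663
3652

Derivation:
(row=0, col=0): c = -0.9200 + 0.9800i → escape time 3
(row=0, col=1): c = -0.3567 + 0.9800i → escape time 5
(row=0, col=2): c = 0.2067 + 0.9800i → escape time 4
(row=0, col=3): c = 0.7700 + 0.9800i → escape time 2
(row=1, col=0): c = -0.9200 + 0.5225i → escape time 5
(row=1, col=1): c = -0.3567 + 0.5225i → escape time 6
(row=1, col=2): c = 0.2067 + 0.5225i → escape time 6
(row=1, col=3): c = 0.7700 + 0.5225i → escape time 3
(row=2, col=0): c = -0.9200 + 0.0650i → escape time 6
(row=2, col=1): c = -0.3567 + 0.0650i → escape time 6
(row=2, col=2): c = 0.2067 + 0.0650i → escape time 6
(row=2, col=3): c = 0.7700 + 0.0650i → escape time 3
(row=3, col=0): c = -0.9200 + -0.3925i → escape time 6
(row=3, col=1): c = -0.3567 + -0.3925i → escape time 6
(row=3, col=2): c = 0.2067 + -0.3925i → escape time 6
(row=3, col=3): c = 0.7700 + -0.3925i → escape time 3
(row=4, col=0): c = -0.9200 + -0.8500i → escape time 3
(row=4, col=1): c = -0.3567 + -0.8500i → escape time 6
(row=4, col=2): c = 0.2067 + -0.8500i → escape time 5
(row=4, col=3): c = 0.7700 + -0.8500i → escape time 2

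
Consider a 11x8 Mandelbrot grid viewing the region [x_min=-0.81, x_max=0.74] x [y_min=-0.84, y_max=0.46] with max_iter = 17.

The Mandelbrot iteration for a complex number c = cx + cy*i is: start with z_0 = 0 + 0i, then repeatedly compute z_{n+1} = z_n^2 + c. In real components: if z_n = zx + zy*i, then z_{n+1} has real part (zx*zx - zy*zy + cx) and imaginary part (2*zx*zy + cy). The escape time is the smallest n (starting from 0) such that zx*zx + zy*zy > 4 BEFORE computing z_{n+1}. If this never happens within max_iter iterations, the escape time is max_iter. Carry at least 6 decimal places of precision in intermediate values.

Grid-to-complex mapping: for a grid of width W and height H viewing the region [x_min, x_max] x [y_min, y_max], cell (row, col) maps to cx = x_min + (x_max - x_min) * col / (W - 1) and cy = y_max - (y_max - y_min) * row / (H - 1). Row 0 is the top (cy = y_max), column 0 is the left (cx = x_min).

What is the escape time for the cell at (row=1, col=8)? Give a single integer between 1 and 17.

z_0 = 0 + 0i, c = 0.4300 + 0.2743i
Iter 1: z = 0.4300 + 0.2743i, |z|^2 = 0.2601
Iter 2: z = 0.5397 + 0.5102i, |z|^2 = 0.5515
Iter 3: z = 0.4610 + 0.8249i, |z|^2 = 0.8930
Iter 4: z = -0.0380 + 1.0348i, |z|^2 = 1.0723
Iter 5: z = -0.6394 + 0.1956i, |z|^2 = 0.4471
Iter 6: z = 0.8006 + 0.0242i, |z|^2 = 0.6415
Iter 7: z = 1.0703 + 0.3130i, |z|^2 = 1.2436
Iter 8: z = 1.4777 + 0.9443i, |z|^2 = 3.0751
Iter 9: z = 1.7219 + 3.0649i, |z|^2 = 12.3583
Escaped at iteration 9

Answer: 9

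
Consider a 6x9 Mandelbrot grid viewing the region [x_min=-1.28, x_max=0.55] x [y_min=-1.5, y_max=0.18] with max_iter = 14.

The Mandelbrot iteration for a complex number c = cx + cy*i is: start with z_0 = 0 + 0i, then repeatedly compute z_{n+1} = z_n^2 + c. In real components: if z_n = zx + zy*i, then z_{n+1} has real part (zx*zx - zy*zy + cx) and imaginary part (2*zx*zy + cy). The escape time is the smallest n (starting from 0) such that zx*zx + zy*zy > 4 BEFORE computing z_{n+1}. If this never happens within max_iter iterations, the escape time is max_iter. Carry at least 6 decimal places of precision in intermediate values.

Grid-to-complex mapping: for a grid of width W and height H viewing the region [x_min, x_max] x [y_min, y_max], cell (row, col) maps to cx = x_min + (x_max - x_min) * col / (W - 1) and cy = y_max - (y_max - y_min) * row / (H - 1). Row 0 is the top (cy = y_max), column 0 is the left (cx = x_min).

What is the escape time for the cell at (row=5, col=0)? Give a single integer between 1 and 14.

z_0 = 0 + 0i, c = -1.2800 + -0.8700i
Iter 1: z = -1.2800 + -0.8700i, |z|^2 = 2.3953
Iter 2: z = -0.3985 + 1.3572i, |z|^2 = 2.0008
Iter 3: z = -2.9632 + -1.9517i, |z|^2 = 12.5896
Escaped at iteration 3

Answer: 3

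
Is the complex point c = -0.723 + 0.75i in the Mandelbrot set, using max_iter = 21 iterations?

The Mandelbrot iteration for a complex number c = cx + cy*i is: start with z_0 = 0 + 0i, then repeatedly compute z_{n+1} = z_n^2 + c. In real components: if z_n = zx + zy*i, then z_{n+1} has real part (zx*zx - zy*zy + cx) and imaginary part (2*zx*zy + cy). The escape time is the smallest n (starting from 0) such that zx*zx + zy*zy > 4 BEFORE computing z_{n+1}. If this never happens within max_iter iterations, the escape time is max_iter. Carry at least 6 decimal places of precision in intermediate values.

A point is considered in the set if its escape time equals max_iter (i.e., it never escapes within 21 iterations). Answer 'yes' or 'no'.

z_0 = 0 + 0i, c = -0.7230 + 0.7500i
Iter 1: z = -0.7230 + 0.7500i, |z|^2 = 1.0852
Iter 2: z = -0.7628 + -0.3345i, |z|^2 = 0.6937
Iter 3: z = -0.2531 + 1.2603i, |z|^2 = 1.6524
Iter 4: z = -2.2473 + 0.1121i, |z|^2 = 5.0629
Escaped at iteration 4

Answer: no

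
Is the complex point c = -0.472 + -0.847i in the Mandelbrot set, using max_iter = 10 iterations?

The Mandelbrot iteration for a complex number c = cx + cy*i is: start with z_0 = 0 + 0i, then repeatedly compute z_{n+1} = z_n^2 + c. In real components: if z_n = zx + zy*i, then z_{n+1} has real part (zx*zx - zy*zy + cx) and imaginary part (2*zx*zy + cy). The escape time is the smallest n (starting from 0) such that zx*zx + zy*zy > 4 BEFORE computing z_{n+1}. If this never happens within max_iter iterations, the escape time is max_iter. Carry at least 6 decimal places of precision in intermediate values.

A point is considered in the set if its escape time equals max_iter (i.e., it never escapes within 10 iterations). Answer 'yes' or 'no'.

z_0 = 0 + 0i, c = -0.4720 + -0.8470i
Iter 1: z = -0.4720 + -0.8470i, |z|^2 = 0.9402
Iter 2: z = -0.9666 + -0.0474i, |z|^2 = 0.9366
Iter 3: z = 0.4601 + -0.7553i, |z|^2 = 0.7822
Iter 4: z = -0.8308 + -1.5421i, |z|^2 = 3.0681
Iter 5: z = -2.1597 + 1.7152i, |z|^2 = 7.6063
Escaped at iteration 5

Answer: no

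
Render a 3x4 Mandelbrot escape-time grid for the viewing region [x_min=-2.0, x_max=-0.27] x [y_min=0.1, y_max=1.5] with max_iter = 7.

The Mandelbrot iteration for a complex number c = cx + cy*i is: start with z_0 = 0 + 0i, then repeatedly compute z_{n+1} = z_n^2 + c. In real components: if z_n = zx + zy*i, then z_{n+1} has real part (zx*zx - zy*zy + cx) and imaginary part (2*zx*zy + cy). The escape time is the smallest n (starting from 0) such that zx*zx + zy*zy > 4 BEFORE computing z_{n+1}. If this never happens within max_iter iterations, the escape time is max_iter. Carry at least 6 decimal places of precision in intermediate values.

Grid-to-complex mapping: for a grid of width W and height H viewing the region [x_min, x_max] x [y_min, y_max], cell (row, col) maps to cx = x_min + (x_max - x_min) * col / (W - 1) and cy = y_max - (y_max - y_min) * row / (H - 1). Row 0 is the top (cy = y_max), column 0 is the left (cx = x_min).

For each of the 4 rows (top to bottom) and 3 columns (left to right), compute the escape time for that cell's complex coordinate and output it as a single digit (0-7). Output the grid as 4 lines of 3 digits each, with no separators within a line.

(row=0, col=0): c = -2.0000 + 1.5000i → escape time 1
(row=0, col=1): c = -1.1350 + 1.5000i → escape time 2
(row=0, col=2): c = -0.2700 + 1.5000i → escape time 2
(row=1, col=0): c = -2.0000 + 1.0333i → escape time 1
(row=1, col=1): c = -1.1350 + 1.0333i → escape time 3
(row=1, col=2): c = -0.2700 + 1.0333i → escape time 5
(row=2, col=0): c = -2.0000 + 0.5667i → escape time 1
(row=2, col=1): c = -1.1350 + 0.5667i → escape time 4
(row=2, col=2): c = -0.2700 + 0.5667i → escape time 7
(row=3, col=0): c = -2.0000 + 0.1000i → escape time 1
(row=3, col=1): c = -1.1350 + 0.1000i → escape time 7
(row=3, col=2): c = -0.2700 + 0.1000i → escape time 7

Answer: 122
135
147
177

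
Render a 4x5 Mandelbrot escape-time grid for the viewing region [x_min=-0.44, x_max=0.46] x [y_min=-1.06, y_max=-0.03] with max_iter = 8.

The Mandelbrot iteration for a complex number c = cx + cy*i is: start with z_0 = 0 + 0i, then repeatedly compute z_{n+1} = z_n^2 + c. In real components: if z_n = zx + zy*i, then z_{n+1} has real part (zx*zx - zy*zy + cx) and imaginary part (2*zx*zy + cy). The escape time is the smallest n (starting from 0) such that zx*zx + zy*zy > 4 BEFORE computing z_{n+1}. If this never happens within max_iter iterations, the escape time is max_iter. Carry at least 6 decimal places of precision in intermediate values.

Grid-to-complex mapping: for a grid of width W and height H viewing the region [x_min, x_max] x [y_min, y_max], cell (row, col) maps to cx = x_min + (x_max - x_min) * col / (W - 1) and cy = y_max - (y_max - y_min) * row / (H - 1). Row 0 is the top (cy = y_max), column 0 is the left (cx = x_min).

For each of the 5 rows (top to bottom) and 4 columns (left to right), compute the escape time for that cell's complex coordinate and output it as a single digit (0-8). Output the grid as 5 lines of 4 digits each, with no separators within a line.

(row=0, col=0): c = -0.4400 + -0.0300i → escape time 8
(row=0, col=1): c = -0.1400 + -0.0300i → escape time 8
(row=0, col=2): c = 0.1600 + -0.0300i → escape time 8
(row=0, col=3): c = 0.4600 + -0.0300i → escape time 5
(row=1, col=0): c = -0.4400 + -0.2875i → escape time 8
(row=1, col=1): c = -0.1400 + -0.2875i → escape time 8
(row=1, col=2): c = 0.1600 + -0.2875i → escape time 8
(row=1, col=3): c = 0.4600 + -0.2875i → escape time 7
(row=2, col=0): c = -0.4400 + -0.5450i → escape time 8
(row=2, col=1): c = -0.1400 + -0.5450i → escape time 8
(row=2, col=2): c = 0.1600 + -0.5450i → escape time 8
(row=2, col=3): c = 0.4600 + -0.5450i → escape time 5
(row=3, col=0): c = -0.4400 + -0.8025i → escape time 6
(row=3, col=1): c = -0.1400 + -0.8025i → escape time 8
(row=3, col=2): c = 0.1600 + -0.8025i → escape time 5
(row=3, col=3): c = 0.4600 + -0.8025i → escape time 3
(row=4, col=0): c = -0.4400 + -1.0600i → escape time 4
(row=4, col=1): c = -0.1400 + -1.0600i → escape time 8
(row=4, col=2): c = 0.1600 + -1.0600i → escape time 4
(row=4, col=3): c = 0.4600 + -1.0600i → escape time 2

Answer: 8885
8887
8885
6853
4842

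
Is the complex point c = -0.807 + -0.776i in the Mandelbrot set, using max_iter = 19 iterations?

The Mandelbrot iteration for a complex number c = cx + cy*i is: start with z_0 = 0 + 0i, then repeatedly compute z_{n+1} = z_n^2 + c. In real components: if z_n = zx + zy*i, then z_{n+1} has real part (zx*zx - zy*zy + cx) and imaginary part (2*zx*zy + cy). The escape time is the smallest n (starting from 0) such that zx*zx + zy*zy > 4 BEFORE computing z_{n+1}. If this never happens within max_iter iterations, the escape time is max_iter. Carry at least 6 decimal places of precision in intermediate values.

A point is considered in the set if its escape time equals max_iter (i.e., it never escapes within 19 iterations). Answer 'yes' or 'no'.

Answer: no

Derivation:
z_0 = 0 + 0i, c = -0.8070 + -0.7760i
Iter 1: z = -0.8070 + -0.7760i, |z|^2 = 1.2534
Iter 2: z = -0.7579 + 0.4765i, |z|^2 = 0.8015
Iter 3: z = -0.4596 + -1.4982i, |z|^2 = 2.4560
Iter 4: z = -2.8406 + 0.6011i, |z|^2 = 8.4300
Escaped at iteration 4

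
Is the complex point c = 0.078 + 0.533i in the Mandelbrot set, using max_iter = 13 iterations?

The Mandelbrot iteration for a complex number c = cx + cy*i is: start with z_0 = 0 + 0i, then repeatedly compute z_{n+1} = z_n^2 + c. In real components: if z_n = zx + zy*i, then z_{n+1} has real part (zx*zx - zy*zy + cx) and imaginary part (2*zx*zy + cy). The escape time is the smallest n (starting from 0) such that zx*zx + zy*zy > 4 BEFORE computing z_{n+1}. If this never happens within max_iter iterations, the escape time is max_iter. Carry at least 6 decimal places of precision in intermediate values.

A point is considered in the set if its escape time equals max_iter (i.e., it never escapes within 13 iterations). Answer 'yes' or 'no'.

Answer: yes

Derivation:
z_0 = 0 + 0i, c = 0.0780 + 0.5330i
Iter 1: z = 0.0780 + 0.5330i, |z|^2 = 0.2902
Iter 2: z = -0.2000 + 0.6161i, |z|^2 = 0.4196
Iter 3: z = -0.2616 + 0.2865i, |z|^2 = 0.1506
Iter 4: z = 0.0644 + 0.3831i, |z|^2 = 0.1509
Iter 5: z = -0.0646 + 0.5823i, |z|^2 = 0.3432
Iter 6: z = -0.2569 + 0.4578i, |z|^2 = 0.2756
Iter 7: z = -0.0656 + 0.2978i, |z|^2 = 0.0930
Iter 8: z = -0.0064 + 0.4940i, |z|^2 = 0.2440
Iter 9: z = -0.1660 + 0.5267i, |z|^2 = 0.3049
Iter 10: z = -0.1719 + 0.3582i, |z|^2 = 0.1578
Iter 11: z = -0.0208 + 0.4099i, |z|^2 = 0.1684
Iter 12: z = -0.0896 + 0.5160i, |z|^2 = 0.2743
Did not escape in 13 iterations → in set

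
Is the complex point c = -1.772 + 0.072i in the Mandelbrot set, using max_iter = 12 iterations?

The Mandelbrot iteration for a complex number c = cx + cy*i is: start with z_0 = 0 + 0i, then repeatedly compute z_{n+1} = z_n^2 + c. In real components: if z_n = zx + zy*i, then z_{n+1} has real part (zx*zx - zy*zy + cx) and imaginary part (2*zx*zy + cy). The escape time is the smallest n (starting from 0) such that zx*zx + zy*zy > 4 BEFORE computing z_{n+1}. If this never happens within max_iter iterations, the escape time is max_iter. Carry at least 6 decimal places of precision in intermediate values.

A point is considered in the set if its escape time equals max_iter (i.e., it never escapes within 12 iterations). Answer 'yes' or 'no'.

Answer: no

Derivation:
z_0 = 0 + 0i, c = -1.7720 + 0.0720i
Iter 1: z = -1.7720 + 0.0720i, |z|^2 = 3.1452
Iter 2: z = 1.3628 + -0.1832i, |z|^2 = 1.8908
Iter 3: z = 0.0517 + -0.4272i, |z|^2 = 0.1852
Iter 4: z = -1.9519 + 0.0278i, |z|^2 = 3.8106
Iter 5: z = 2.0370 + -0.0367i, |z|^2 = 4.1507
Escaped at iteration 5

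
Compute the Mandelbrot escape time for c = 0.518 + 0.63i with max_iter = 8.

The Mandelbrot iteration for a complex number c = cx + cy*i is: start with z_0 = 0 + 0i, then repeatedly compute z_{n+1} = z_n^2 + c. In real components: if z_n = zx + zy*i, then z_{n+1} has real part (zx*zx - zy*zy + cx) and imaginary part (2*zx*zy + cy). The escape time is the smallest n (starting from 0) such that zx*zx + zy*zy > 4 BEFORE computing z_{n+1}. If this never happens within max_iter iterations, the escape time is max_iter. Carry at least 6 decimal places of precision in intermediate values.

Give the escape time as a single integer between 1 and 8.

Answer: 4

Derivation:
z_0 = 0 + 0i, c = 0.5180 + 0.6300i
Iter 1: z = 0.5180 + 0.6300i, |z|^2 = 0.6652
Iter 2: z = 0.3894 + 1.2827i, |z|^2 = 1.7969
Iter 3: z = -0.9756 + 1.6290i, |z|^2 = 3.6055
Iter 4: z = -1.1839 + -2.5486i, |z|^2 = 7.8968
Escaped at iteration 4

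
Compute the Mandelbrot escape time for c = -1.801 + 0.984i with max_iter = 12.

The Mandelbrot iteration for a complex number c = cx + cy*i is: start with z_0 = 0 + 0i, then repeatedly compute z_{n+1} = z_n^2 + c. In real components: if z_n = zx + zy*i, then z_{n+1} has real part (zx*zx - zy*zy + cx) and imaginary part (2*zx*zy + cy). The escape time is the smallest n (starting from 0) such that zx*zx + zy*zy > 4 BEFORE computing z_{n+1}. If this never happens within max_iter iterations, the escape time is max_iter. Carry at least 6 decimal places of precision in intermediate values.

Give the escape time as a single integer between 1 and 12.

z_0 = 0 + 0i, c = -1.8010 + 0.9840i
Iter 1: z = -1.8010 + 0.9840i, |z|^2 = 4.2119
Escaped at iteration 1

Answer: 1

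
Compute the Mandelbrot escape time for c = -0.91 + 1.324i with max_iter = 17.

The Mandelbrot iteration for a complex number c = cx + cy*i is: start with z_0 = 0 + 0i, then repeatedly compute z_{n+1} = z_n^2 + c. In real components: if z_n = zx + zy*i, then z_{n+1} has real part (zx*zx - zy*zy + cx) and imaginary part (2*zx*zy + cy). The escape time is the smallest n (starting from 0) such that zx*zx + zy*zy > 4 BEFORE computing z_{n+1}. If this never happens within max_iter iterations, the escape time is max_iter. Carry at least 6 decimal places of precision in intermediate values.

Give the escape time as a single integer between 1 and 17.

z_0 = 0 + 0i, c = -0.9100 + 1.3240i
Iter 1: z = -0.9100 + 1.3240i, |z|^2 = 2.5811
Iter 2: z = -1.8349 + -1.0857i, |z|^2 = 4.5455
Escaped at iteration 2

Answer: 2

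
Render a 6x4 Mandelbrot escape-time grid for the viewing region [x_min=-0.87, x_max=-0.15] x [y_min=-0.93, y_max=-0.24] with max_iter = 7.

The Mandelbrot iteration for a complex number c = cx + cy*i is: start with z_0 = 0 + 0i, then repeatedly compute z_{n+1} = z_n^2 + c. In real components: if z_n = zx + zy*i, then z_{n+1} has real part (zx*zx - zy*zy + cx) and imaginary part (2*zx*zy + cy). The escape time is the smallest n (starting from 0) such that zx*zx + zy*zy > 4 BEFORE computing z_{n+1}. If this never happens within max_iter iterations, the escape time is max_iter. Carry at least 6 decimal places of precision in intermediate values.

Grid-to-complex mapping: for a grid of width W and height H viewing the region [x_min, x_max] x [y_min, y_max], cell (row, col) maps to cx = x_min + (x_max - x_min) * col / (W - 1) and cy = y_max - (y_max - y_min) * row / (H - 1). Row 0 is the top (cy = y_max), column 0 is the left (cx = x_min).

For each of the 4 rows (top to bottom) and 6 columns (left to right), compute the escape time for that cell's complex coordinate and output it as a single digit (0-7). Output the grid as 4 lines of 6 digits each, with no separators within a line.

Answer: 777777
677777
457777
344467

Derivation:
(row=0, col=0): c = -0.8700 + -0.2400i → escape time 7
(row=0, col=1): c = -0.7260 + -0.2400i → escape time 7
(row=0, col=2): c = -0.5820 + -0.2400i → escape time 7
(row=0, col=3): c = -0.4380 + -0.2400i → escape time 7
(row=0, col=4): c = -0.2940 + -0.2400i → escape time 7
(row=0, col=5): c = -0.1500 + -0.2400i → escape time 7
(row=1, col=0): c = -0.8700 + -0.4700i → escape time 6
(row=1, col=1): c = -0.7260 + -0.4700i → escape time 7
(row=1, col=2): c = -0.5820 + -0.4700i → escape time 7
(row=1, col=3): c = -0.4380 + -0.4700i → escape time 7
(row=1, col=4): c = -0.2940 + -0.4700i → escape time 7
(row=1, col=5): c = -0.1500 + -0.4700i → escape time 7
(row=2, col=0): c = -0.8700 + -0.7000i → escape time 4
(row=2, col=1): c = -0.7260 + -0.7000i → escape time 5
(row=2, col=2): c = -0.5820 + -0.7000i → escape time 7
(row=2, col=3): c = -0.4380 + -0.7000i → escape time 7
(row=2, col=4): c = -0.2940 + -0.7000i → escape time 7
(row=2, col=5): c = -0.1500 + -0.7000i → escape time 7
(row=3, col=0): c = -0.8700 + -0.9300i → escape time 3
(row=3, col=1): c = -0.7260 + -0.9300i → escape time 4
(row=3, col=2): c = -0.5820 + -0.9300i → escape time 4
(row=3, col=3): c = -0.4380 + -0.9300i → escape time 4
(row=3, col=4): c = -0.2940 + -0.9300i → escape time 6
(row=3, col=5): c = -0.1500 + -0.9300i → escape time 7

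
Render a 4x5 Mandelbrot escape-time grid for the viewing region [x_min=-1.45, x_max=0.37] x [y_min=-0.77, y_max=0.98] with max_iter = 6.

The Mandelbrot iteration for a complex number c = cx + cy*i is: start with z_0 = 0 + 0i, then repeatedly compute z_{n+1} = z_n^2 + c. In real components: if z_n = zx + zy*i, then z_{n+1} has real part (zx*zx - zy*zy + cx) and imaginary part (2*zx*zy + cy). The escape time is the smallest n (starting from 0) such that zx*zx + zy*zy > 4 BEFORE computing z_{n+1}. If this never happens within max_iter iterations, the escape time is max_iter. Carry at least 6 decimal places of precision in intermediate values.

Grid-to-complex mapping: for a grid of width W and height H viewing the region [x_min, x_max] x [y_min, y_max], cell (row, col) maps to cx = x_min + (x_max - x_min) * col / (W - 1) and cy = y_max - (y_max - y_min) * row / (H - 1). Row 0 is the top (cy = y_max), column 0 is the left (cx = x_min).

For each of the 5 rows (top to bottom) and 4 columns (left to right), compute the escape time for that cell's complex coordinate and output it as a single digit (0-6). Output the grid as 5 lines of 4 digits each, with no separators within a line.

Answer: 3363
3566
6666
5666
3464

Derivation:
(row=0, col=0): c = -1.4500 + 0.9800i → escape time 3
(row=0, col=1): c = -0.8433 + 0.9800i → escape time 3
(row=0, col=2): c = -0.2367 + 0.9800i → escape time 6
(row=0, col=3): c = 0.3700 + 0.9800i → escape time 3
(row=1, col=0): c = -1.4500 + 0.5425i → escape time 3
(row=1, col=1): c = -0.8433 + 0.5425i → escape time 5
(row=1, col=2): c = -0.2367 + 0.5425i → escape time 6
(row=1, col=3): c = 0.3700 + 0.5425i → escape time 6
(row=2, col=0): c = -1.4500 + 0.1050i → escape time 6
(row=2, col=1): c = -0.8433 + 0.1050i → escape time 6
(row=2, col=2): c = -0.2367 + 0.1050i → escape time 6
(row=2, col=3): c = 0.3700 + 0.1050i → escape time 6
(row=3, col=0): c = -1.4500 + -0.3325i → escape time 5
(row=3, col=1): c = -0.8433 + -0.3325i → escape time 6
(row=3, col=2): c = -0.2367 + -0.3325i → escape time 6
(row=3, col=3): c = 0.3700 + -0.3325i → escape time 6
(row=4, col=0): c = -1.4500 + -0.7700i → escape time 3
(row=4, col=1): c = -0.8433 + -0.7700i → escape time 4
(row=4, col=2): c = -0.2367 + -0.7700i → escape time 6
(row=4, col=3): c = 0.3700 + -0.7700i → escape time 4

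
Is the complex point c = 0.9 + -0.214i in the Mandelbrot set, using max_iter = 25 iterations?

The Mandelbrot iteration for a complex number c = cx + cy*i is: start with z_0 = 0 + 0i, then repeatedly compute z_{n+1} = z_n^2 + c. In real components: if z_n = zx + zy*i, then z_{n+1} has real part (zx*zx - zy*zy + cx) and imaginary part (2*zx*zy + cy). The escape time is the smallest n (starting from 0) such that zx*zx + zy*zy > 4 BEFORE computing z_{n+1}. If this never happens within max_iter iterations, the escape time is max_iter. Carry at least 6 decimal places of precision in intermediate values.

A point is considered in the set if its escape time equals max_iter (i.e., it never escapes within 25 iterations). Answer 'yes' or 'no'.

z_0 = 0 + 0i, c = 0.9000 + -0.2140i
Iter 1: z = 0.9000 + -0.2140i, |z|^2 = 0.8558
Iter 2: z = 1.6642 + -0.5992i, |z|^2 = 3.1286
Iter 3: z = 3.3105 + -2.2084i, |z|^2 = 15.8366
Escaped at iteration 3

Answer: no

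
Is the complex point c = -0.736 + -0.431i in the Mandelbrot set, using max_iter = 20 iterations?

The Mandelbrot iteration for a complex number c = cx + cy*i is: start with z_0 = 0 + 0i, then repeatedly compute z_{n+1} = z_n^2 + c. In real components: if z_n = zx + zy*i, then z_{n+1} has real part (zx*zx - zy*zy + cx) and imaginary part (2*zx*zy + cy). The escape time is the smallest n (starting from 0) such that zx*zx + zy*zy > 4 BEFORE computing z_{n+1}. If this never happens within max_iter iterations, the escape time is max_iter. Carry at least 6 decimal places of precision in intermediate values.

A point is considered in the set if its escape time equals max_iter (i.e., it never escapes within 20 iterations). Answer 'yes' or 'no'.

Answer: no

Derivation:
z_0 = 0 + 0i, c = -0.7360 + -0.4310i
Iter 1: z = -0.7360 + -0.4310i, |z|^2 = 0.7275
Iter 2: z = -0.3801 + 0.2034i, |z|^2 = 0.1858
Iter 3: z = -0.6329 + -0.5856i, |z|^2 = 0.7436
Iter 4: z = -0.6784 + 0.3103i, |z|^2 = 0.5565
Iter 5: z = -0.3721 + -0.8520i, |z|^2 = 0.8645
Iter 6: z = -1.3235 + 0.2032i, |z|^2 = 1.7929
Iter 7: z = 0.9744 + -0.9687i, |z|^2 = 1.8878
Iter 8: z = -0.7251 + -2.3188i, |z|^2 = 5.9025
Escaped at iteration 8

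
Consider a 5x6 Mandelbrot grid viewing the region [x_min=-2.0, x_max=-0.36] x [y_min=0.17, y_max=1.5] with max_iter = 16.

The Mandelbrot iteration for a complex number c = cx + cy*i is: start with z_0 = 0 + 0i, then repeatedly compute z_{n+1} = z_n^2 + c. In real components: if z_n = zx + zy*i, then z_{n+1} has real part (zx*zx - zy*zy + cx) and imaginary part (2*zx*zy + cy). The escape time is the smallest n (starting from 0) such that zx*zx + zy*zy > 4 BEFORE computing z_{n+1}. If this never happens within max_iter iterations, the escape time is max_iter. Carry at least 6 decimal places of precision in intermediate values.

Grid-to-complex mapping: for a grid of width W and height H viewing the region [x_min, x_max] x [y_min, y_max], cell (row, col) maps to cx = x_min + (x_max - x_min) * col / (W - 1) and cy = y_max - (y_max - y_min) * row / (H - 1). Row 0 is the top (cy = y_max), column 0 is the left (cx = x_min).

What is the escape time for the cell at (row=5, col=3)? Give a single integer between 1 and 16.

z_0 = 0 + 0i, c = -0.7700 + 0.1700i
Iter 1: z = -0.7700 + 0.1700i, |z|^2 = 0.6218
Iter 2: z = -0.2060 + -0.0918i, |z|^2 = 0.0509
Iter 3: z = -0.7360 + 0.2078i, |z|^2 = 0.5849
Iter 4: z = -0.2715 + -0.1359i, |z|^2 = 0.0922
Iter 5: z = -0.7148 + 0.2438i, |z|^2 = 0.5703
Iter 6: z = -0.3186 + -0.1785i, |z|^2 = 0.1334
Iter 7: z = -0.7004 + 0.2837i, |z|^2 = 0.5710
Iter 8: z = -0.3600 + -0.2275i, |z|^2 = 0.1813
Iter 9: z = -0.6922 + 0.3337i, |z|^2 = 0.5905
Iter 10: z = -0.4023 + -0.2920i, |z|^2 = 0.2471
Iter 11: z = -0.6934 + 0.4050i, |z|^2 = 0.6448
Iter 12: z = -0.4532 + -0.3916i, |z|^2 = 0.3587
Iter 13: z = -0.7180 + 0.5249i, |z|^2 = 0.7911
Iter 14: z = -0.5300 + -0.5838i, |z|^2 = 0.6217
Iter 15: z = -0.8299 + 0.7888i, |z|^2 = 1.3110

Answer: 16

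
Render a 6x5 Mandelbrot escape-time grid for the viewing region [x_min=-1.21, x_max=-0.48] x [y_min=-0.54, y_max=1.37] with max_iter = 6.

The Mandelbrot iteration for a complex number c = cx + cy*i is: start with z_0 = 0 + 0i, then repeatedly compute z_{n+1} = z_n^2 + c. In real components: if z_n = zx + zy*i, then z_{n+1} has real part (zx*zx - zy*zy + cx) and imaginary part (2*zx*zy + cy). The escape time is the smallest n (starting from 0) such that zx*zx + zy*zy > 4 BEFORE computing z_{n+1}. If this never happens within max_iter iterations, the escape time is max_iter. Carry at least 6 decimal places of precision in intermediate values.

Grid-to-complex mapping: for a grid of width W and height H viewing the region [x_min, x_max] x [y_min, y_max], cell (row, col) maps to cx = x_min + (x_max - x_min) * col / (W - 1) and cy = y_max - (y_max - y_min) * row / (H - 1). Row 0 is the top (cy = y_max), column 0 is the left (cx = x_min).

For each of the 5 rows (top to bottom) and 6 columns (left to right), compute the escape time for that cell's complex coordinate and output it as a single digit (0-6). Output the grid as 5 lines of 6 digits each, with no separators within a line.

(row=0, col=0): c = -1.2100 + 1.3700i → escape time 2
(row=0, col=1): c = -1.0640 + 1.3700i → escape time 2
(row=0, col=2): c = -0.9180 + 1.3700i → escape time 2
(row=0, col=3): c = -0.7720 + 1.3700i → escape time 2
(row=0, col=4): c = -0.6260 + 1.3700i → escape time 2
(row=0, col=5): c = -0.4800 + 1.3700i → escape time 2
(row=1, col=0): c = -1.2100 + 0.8925i → escape time 3
(row=1, col=1): c = -1.0640 + 0.8925i → escape time 3
(row=1, col=2): c = -0.9180 + 0.8925i → escape time 3
(row=1, col=3): c = -0.7720 + 0.8925i → escape time 4
(row=1, col=4): c = -0.6260 + 0.8925i → escape time 4
(row=1, col=5): c = -0.4800 + 0.8925i → escape time 4
(row=2, col=0): c = -1.2100 + 0.4150i → escape time 6
(row=2, col=1): c = -1.0640 + 0.4150i → escape time 6
(row=2, col=2): c = -0.9180 + 0.4150i → escape time 6
(row=2, col=3): c = -0.7720 + 0.4150i → escape time 6
(row=2, col=4): c = -0.6260 + 0.4150i → escape time 6
(row=2, col=5): c = -0.4800 + 0.4150i → escape time 6
(row=3, col=0): c = -1.2100 + -0.0625i → escape time 6
(row=3, col=1): c = -1.0640 + -0.0625i → escape time 6
(row=3, col=2): c = -0.9180 + -0.0625i → escape time 6
(row=3, col=3): c = -0.7720 + -0.0625i → escape time 6
(row=3, col=4): c = -0.6260 + -0.0625i → escape time 6
(row=3, col=5): c = -0.4800 + -0.0625i → escape time 6
(row=4, col=0): c = -1.2100 + -0.5400i → escape time 4
(row=4, col=1): c = -1.0640 + -0.5400i → escape time 5
(row=4, col=2): c = -0.9180 + -0.5400i → escape time 5
(row=4, col=3): c = -0.7720 + -0.5400i → escape time 6
(row=4, col=4): c = -0.6260 + -0.5400i → escape time 6
(row=4, col=5): c = -0.4800 + -0.5400i → escape time 6

Answer: 222222
333444
666666
666666
455666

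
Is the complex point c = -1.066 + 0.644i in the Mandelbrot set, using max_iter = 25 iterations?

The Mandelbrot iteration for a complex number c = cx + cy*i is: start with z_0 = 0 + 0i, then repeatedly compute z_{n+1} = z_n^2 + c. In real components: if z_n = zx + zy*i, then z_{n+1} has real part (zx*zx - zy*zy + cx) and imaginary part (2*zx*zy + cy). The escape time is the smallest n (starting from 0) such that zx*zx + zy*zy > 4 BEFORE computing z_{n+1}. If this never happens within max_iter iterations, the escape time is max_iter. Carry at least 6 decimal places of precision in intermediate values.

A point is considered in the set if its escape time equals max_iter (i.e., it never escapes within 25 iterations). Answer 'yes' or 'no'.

z_0 = 0 + 0i, c = -1.0660 + 0.6440i
Iter 1: z = -1.0660 + 0.6440i, |z|^2 = 1.5511
Iter 2: z = -0.3444 + -0.7290i, |z|^2 = 0.6501
Iter 3: z = -1.4789 + 1.1461i, |z|^2 = 3.5006
Iter 4: z = -0.1926 + -2.7459i, |z|^2 = 7.5769
Escaped at iteration 4

Answer: no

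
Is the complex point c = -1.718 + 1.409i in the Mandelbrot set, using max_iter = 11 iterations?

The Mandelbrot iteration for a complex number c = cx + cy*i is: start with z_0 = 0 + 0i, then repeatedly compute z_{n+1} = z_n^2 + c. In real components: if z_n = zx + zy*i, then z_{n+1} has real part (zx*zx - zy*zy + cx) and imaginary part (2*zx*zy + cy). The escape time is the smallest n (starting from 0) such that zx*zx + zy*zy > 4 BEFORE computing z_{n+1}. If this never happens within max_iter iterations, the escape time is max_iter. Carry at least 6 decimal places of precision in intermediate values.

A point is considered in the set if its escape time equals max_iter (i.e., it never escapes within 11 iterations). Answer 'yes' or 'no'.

Answer: no

Derivation:
z_0 = 0 + 0i, c = -1.7180 + 1.4090i
Iter 1: z = -1.7180 + 1.4090i, |z|^2 = 4.9368
Escaped at iteration 1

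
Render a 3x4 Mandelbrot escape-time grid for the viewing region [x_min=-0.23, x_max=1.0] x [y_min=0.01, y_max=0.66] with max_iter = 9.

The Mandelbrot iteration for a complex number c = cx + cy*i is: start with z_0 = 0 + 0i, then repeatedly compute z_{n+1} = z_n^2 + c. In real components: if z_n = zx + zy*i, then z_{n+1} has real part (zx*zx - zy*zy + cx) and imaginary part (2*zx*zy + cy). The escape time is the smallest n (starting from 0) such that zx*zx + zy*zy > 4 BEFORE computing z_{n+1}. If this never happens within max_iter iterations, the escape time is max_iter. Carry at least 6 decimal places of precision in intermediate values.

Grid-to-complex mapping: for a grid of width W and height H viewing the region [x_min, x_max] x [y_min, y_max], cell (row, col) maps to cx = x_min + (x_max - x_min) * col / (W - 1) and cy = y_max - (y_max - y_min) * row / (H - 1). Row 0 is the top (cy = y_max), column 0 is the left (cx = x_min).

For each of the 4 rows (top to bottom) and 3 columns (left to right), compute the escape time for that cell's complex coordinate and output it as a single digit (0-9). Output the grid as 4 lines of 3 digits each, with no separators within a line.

(row=0, col=0): c = -0.2300 + 0.6600i → escape time 9
(row=0, col=1): c = 0.3850 + 0.6600i → escape time 9
(row=0, col=2): c = 1.0000 + 0.6600i → escape time 2
(row=1, col=0): c = -0.2300 + 0.4433i → escape time 9
(row=1, col=1): c = 0.3850 + 0.4433i → escape time 8
(row=1, col=2): c = 1.0000 + 0.4433i → escape time 2
(row=2, col=0): c = -0.2300 + 0.2267i → escape time 9
(row=2, col=1): c = 0.3850 + 0.2267i → escape time 9
(row=2, col=2): c = 1.0000 + 0.2267i → escape time 2
(row=3, col=0): c = -0.2300 + 0.0100i → escape time 9
(row=3, col=1): c = 0.3850 + 0.0100i → escape time 7
(row=3, col=2): c = 1.0000 + 0.0100i → escape time 2

Answer: 992
982
992
972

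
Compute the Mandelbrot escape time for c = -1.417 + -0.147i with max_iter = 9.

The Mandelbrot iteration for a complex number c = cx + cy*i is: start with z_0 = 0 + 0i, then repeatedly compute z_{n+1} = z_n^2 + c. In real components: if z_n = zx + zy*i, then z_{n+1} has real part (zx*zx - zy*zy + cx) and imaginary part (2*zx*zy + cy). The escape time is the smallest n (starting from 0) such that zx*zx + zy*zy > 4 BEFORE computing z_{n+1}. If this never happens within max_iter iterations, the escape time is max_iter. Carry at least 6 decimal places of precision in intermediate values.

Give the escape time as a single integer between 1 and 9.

Answer: 9

Derivation:
z_0 = 0 + 0i, c = -1.4170 + -0.1470i
Iter 1: z = -1.4170 + -0.1470i, |z|^2 = 2.0295
Iter 2: z = 0.5693 + 0.2696i, |z|^2 = 0.3968
Iter 3: z = -1.1656 + 0.1600i, |z|^2 = 1.3842
Iter 4: z = -0.0840 + -0.5199i, |z|^2 = 0.2773
Iter 5: z = -1.6802 + -0.0597i, |z|^2 = 2.8267
Iter 6: z = 1.4026 + 0.0536i, |z|^2 = 1.9702
Iter 7: z = 0.5474 + 0.0035i, |z|^2 = 0.2997
Iter 8: z = -1.1173 + -0.1432i, |z|^2 = 1.2689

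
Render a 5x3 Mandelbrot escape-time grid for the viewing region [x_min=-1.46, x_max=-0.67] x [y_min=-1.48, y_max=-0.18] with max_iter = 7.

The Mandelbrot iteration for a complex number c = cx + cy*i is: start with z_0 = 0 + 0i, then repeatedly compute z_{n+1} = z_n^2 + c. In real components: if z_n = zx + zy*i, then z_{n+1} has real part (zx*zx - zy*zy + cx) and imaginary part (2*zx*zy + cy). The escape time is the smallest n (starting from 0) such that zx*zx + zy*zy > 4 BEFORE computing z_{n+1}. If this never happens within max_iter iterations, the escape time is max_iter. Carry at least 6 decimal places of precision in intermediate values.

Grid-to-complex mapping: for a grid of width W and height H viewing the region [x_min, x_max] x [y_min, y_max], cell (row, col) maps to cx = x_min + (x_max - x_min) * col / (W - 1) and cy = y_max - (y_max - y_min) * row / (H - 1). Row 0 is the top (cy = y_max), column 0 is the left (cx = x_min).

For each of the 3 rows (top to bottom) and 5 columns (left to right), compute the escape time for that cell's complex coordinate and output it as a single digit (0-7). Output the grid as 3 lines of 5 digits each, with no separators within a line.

Answer: 57777
33344
12222

Derivation:
(row=0, col=0): c = -1.4600 + -0.1800i → escape time 5
(row=0, col=1): c = -1.2625 + -0.1800i → escape time 7
(row=0, col=2): c = -1.0650 + -0.1800i → escape time 7
(row=0, col=3): c = -0.8675 + -0.1800i → escape time 7
(row=0, col=4): c = -0.6700 + -0.1800i → escape time 7
(row=1, col=0): c = -1.4600 + -0.8300i → escape time 3
(row=1, col=1): c = -1.2625 + -0.8300i → escape time 3
(row=1, col=2): c = -1.0650 + -0.8300i → escape time 3
(row=1, col=3): c = -0.8675 + -0.8300i → escape time 4
(row=1, col=4): c = -0.6700 + -0.8300i → escape time 4
(row=2, col=0): c = -1.4600 + -1.4800i → escape time 1
(row=2, col=1): c = -1.2625 + -1.4800i → escape time 2
(row=2, col=2): c = -1.0650 + -1.4800i → escape time 2
(row=2, col=3): c = -0.8675 + -1.4800i → escape time 2
(row=2, col=4): c = -0.6700 + -1.4800i → escape time 2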